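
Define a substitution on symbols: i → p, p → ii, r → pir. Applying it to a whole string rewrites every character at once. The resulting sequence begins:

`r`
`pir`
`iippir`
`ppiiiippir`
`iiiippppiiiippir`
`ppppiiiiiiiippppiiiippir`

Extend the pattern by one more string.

iiiiiiiippppppppiiiiiiiippppiiiippir

Applying the rule to each of the 24 symbols of ppppiiiiiiiippppiiiippir gives the pieces ii ii ii ii p p p p p p p p ii ii ii ii p p p p ii ii p pir, which concatenate to the answer.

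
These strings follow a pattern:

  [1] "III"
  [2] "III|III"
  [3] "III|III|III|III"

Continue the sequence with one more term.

Each string is two copies of the previous one joined by '|'.
Doubling III|III|III|III with '|' between the halves:

III|III|III|III|III|III|III|III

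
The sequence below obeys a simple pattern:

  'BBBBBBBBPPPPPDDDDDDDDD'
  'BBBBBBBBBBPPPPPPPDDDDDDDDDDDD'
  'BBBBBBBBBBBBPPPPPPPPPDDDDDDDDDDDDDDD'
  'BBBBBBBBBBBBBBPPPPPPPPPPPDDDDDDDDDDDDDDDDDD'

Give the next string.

Reading off run lengths: B runs 8, 10, 12, 14; P runs 5, 7, 9, 11; D runs 9, 12, 15, 18 — each is linear in n, where the shown terms are n = 3, 4, 5, 6.
Setting n = 7 gives 16, 13, 21 characters in each block.

BBBBBBBBBBBBBBBBPPPPPPPPPPPPPDDDDDDDDDDDDDDDDDDDDD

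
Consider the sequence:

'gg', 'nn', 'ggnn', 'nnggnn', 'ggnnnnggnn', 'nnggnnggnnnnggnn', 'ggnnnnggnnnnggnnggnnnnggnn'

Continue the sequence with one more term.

This is a Fibonacci-style word recurrence s(k) = s(k−2)·s(k−1): e.g. gg·nn = ggnn.
So term 8 is nnggnnggnnnnggnn·ggnnnnggnnnnggnnggnnnnggnn.

nnggnnggnnnnggnnggnnnnggnnnnggnnggnnnnggnn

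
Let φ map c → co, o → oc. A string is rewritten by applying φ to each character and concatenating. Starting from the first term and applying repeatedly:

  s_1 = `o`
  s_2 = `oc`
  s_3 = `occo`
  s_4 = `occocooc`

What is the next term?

Apply φ to occocooc symbol by symbol: o→oc, c→co, c→co, o→oc, c→co, o→oc, o→oc, c→co; joined: oc co co oc co oc oc co.

occocooccoococco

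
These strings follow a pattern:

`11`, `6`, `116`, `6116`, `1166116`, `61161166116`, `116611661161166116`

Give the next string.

From term 3 onward, concatenate the second-to-last term with the last: 11·6 = 116, 6·116 = 6116, …
So term 8 is 61161166116·116611661161166116.

61161166116116611661161166116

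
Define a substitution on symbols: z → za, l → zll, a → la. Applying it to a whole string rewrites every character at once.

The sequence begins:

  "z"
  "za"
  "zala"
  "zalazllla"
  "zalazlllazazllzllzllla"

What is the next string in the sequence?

zalazlllazazllzllzlllazalazazllzllzazllzllzazllzllzllla

φ(zalazlllazazllzllzllla) expands symbol-by-symbol to za la zll la za zll zll zll la za la za zll zll za zll zll za zll zll zll la; joining the 22 pieces gives the next term.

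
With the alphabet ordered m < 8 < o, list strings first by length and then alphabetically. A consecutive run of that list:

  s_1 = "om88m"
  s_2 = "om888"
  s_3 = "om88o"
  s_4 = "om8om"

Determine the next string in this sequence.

The successor of om8om increments the rightmost position that isn't already o and resets every position after it to m.

om8o8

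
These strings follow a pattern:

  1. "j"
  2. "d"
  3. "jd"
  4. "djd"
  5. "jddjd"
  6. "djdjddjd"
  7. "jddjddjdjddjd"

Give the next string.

From term 3 onward, concatenate the second-to-last term with the last: j·d = jd, d·jd = djd, …
The next term joins djdjddjd and jddjddjdjddjd.

djdjddjdjddjddjdjddjd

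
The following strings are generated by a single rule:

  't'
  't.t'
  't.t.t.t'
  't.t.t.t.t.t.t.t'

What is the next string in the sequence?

Each string is two copies of the previous one joined by '.'.
Doubling t.t.t.t.t.t.t.t with '.' between the halves:

t.t.t.t.t.t.t.t.t.t.t.t.t.t.t.t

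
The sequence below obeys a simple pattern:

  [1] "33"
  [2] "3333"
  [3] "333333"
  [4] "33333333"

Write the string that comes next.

3333333333

Every step adds 33 to the end: s(k+1) = s(k)·33.
One more step from 33333333 gives the answer.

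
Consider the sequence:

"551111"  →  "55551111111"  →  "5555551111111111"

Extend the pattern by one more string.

The n-th term is 2n 5's then 3n+1 1's (n = 1, 2, …).
For the next term, n = 4, so the run lengths are 8, 13.

555555551111111111111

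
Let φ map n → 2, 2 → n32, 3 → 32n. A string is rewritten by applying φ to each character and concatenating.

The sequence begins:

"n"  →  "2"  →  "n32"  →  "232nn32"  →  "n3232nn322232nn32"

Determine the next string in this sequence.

Rewriting the 17 symbols of n3232nn322232nn32 one by one yields 2 32n n32 32n n32 2 2 32n n32 n32 n32 32n n32 2 2 32n n32; concatenated:

232nn3232nn322232nn32n32n3232nn322232nn32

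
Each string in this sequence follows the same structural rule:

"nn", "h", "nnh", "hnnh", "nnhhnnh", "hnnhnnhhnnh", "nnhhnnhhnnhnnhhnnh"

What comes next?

Each term (from the third on) is the two preceding terms concatenated in order: term 3 = nn·h = nnh.
So term 8 is hnnhnnhhnnh·nnhhnnhhnnhnnhhnnh.

hnnhnnhhnnhnnhhnnhhnnhnnhhnnh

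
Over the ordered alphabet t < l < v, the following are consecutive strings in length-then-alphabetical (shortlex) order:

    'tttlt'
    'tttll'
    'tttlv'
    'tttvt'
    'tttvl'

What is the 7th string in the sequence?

ttltt

Advancing 2 positions from tttvl through tttvl → tttvv reaches term 7.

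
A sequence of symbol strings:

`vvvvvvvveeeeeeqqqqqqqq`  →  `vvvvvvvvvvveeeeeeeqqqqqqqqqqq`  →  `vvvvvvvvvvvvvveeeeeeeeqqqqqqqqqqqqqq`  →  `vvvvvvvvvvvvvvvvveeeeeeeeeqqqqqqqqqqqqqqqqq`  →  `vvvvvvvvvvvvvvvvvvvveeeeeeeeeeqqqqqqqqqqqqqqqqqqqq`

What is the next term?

vvvvvvvvvvvvvvvvvvvvvvveeeeeeeeeeeqqqqqqqqqqqqqqqqqqqqqqq

Each string has the form v^{3n-1} e^{n+3} q^{3n-1}, where the shown terms are n = 3, 4, 5, 6, 7.
Setting n = 8 gives 23, 11, 23 characters in each block.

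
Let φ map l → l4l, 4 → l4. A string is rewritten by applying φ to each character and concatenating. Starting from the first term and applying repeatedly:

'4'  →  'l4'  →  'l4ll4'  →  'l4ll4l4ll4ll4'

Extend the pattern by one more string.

l4ll4l4ll4ll4l4ll4l4ll4ll4l4ll4ll4

φ(l4ll4l4ll4ll4) expands symbol-by-symbol to l4l l4 l4l l4l l4 l4l l4 l4l l4l l4 l4l l4l l4; joining the 13 pieces gives the next term.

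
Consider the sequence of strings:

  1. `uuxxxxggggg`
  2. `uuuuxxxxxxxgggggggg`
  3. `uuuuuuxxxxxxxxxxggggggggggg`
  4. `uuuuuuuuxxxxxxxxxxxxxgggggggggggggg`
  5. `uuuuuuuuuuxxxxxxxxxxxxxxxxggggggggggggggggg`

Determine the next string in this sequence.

uuuuuuuuuuuuxxxxxxxxxxxxxxxxxxxgggggggggggggggggggg

Reading off run lengths: u runs 2, 4, 6, 8, 10; x runs 4, 7, 10, 13, 16; g runs 5, 8, 11, 14, 17 — each is linear in n (n = 1, 2, …).
At n = 6 the blocks have lengths 12, 19, 20.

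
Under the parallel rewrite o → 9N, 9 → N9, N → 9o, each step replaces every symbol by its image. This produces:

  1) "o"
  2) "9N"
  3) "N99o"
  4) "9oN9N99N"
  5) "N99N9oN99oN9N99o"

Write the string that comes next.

9oN9N99oN99N9oN9N99N9oN99oN9N99N

φ(N99N9oN99oN9N99o) expands symbol-by-symbol to 9o N9 N9 9o N9 9N 9o N9 N9 9N 9o N9 9o N9 N9 9N; joining the 16 pieces gives the next term.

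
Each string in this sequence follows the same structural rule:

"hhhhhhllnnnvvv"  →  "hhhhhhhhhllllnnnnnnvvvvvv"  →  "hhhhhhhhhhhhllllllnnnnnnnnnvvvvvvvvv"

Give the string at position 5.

Reading off run lengths: h runs 6, 9, 12; l runs 2, 4, 6; n runs 3, 6, 9; v runs 3, 6, 9 — each is linear in n (n = 1, 2, …).
At n = 5 the blocks have lengths 18, 10, 15, 15.

hhhhhhhhhhhhhhhhhhllllllllllnnnnnnnnnnnnnnnvvvvvvvvvvvvvvv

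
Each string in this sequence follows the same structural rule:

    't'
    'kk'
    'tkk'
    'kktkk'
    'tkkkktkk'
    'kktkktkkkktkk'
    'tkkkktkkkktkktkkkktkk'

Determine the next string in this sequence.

kktkktkkkktkktkkkktkkkktkktkkkktkk

Each term (from the third on) is the two preceding terms concatenated in order: term 3 = t·kk = tkk.
Continuing: kktkktkkkktkk · tkkkktkkkktkktkkkktkk gives term 8.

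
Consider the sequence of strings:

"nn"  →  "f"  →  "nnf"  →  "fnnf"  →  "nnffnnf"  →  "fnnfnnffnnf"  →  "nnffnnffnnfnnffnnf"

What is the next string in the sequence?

fnnfnnffnnfnnffnnffnnfnnffnnf

Each term (from the third on) is the two preceding terms concatenated in order: term 3 = nn·f = nnf.
So term 8 is fnnfnnffnnf·nnffnnffnnfnnffnnf.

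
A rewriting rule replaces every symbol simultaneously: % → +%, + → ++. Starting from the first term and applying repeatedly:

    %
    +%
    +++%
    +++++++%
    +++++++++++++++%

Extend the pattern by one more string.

Applying the rule to each of the 16 symbols of +++++++++++++++% gives the pieces ++ ++ ++ ++ ++ ++ ++ ++ ++ ++ ++ ++ ++ ++ ++ +%, which concatenate to the answer.

+++++++++++++++++++++++++++++++%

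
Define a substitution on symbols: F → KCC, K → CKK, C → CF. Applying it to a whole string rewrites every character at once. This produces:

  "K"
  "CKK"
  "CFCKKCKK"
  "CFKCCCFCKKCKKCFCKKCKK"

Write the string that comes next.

Applying the rule to each of the 21 symbols of CFKCCCFCKKCKKCFCKKCKK gives the pieces CF KCC CKK CF CF CF KCC CF CKK CKK CF CKK CKK CF KCC CF CKK CKK CF CKK CKK, which concatenate to the answer.

CFKCCCKKCFCFCFKCCCFCKKCKKCFCKKCKKCFKCCCFCKKCKKCFCKKCKK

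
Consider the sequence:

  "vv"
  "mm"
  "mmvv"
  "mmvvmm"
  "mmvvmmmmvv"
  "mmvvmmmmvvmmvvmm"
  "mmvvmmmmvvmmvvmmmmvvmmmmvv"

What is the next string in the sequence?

This is a Fibonacci-style word recurrence s(k) = s(k−1)·s(k−2): e.g. mm·vv = mmvv.
The next term joins mmvvmmmmvvmmvvmmmmvvmmmmvv and mmvvmmmmvvmmvvmm.

mmvvmmmmvvmmvvmmmmvvmmmmvvmmvvmmmmvvmmvvmm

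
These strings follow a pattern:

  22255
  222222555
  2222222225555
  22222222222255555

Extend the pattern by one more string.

222222222222222555555

Each string has the form 2^{3n} 5^{n+1} (n = 1, 2, …).
At n = 5 the blocks have lengths 15, 6.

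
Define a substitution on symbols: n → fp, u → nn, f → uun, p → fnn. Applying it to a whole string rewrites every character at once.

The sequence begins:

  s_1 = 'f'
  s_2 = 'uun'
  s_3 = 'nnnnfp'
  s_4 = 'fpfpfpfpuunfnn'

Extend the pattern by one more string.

Replace each of the 14 characters of fpfpfpfpuunfnn in place — uun fnn uun fnn uun fnn uun fnn nn nn fp uun fp fp — and concatenate.

uunfnnuunfnnuunfnnuunfnnnnnnfpuunfpfp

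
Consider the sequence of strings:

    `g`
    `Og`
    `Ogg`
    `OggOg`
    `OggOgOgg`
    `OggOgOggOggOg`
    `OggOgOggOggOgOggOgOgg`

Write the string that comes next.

Each term (from the third on) is the previous term followed by the one before it: term 3 = Og·g = Ogg.
Continuing: OggOgOggOggOgOggOgOgg · OggOgOggOggOg gives term 8.

OggOgOggOggOgOggOgOggOggOgOggOggOg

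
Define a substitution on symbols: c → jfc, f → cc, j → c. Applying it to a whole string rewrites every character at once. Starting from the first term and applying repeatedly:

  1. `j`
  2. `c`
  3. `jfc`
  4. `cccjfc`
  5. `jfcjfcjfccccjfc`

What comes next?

Replace each of the 15 characters of jfcjfcjfccccjfc in place — c cc jfc c cc jfc c cc jfc jfc jfc jfc c cc jfc — and concatenate.

cccjfccccjfccccjfcjfcjfcjfccccjfc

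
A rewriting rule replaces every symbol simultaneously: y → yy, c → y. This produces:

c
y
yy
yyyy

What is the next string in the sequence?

Apply φ to yyyy symbol by symbol: y→yy, y→yy, y→yy, y→yy; joined: yy yy yy yy.

yyyyyyyy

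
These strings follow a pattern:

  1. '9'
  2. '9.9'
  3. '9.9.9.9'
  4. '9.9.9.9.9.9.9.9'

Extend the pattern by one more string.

9.9.9.9.9.9.9.9.9.9.9.9.9.9.9.9

Each string is two copies of the previous one joined by '.'.
So the next term is two copies of 9.9.9.9.9.9.9.9 with '.' between the halves.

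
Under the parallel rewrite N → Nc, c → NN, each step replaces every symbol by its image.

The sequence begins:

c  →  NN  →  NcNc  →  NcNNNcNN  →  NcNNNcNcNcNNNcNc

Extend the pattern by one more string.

φ(NcNNNcNcNcNNNcNc) expands symbol-by-symbol to Nc NN Nc Nc Nc NN Nc NN Nc NN Nc Nc Nc NN Nc NN; joining the 16 pieces gives the next term.

NcNNNcNcNcNNNcNNNcNNNcNcNcNNNcNN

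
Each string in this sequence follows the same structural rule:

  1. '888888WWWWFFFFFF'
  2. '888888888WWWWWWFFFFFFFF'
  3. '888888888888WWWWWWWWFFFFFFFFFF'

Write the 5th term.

888888888888888888WWWWWWWWWWWWFFFFFFFFFFFFFF

The n-th term is 3n 8's then 2n W's then 2n+2 F's, where the shown terms are n = 2, 3, 4.
For term 5, n = 6, so the run lengths are 18, 12, 14.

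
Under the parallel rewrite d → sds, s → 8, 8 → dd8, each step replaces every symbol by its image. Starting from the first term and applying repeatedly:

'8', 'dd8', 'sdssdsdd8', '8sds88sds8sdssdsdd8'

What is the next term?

dd88sds8dd8dd88sds8dd88sds88sds8sdssdsdd8

Replace each of the 19 characters of 8sds88sds8sdssdsdd8 in place — dd8 8 sds 8 dd8 dd8 8 sds 8 dd8 8 sds 8 8 sds 8 sds sds dd8 — and concatenate.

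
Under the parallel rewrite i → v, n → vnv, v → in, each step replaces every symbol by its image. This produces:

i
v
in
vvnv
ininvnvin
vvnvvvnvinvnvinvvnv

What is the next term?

Applying the rule to each of the 19 symbols of vvnvvvnvinvnvinvvnv gives the pieces in in vnv in in in vnv in v vnv in vnv in v vnv in in vnv in, which concatenate to the answer.

ininvnvinininvnvinvvnvinvnvinvvnvininvnvin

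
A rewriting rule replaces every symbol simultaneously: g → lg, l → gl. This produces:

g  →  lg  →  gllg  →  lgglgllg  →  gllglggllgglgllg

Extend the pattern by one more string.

Rewriting the 16 symbols of gllglggllgglgllg one by one yields lg gl gl lg gl lg lg gl gl lg lg gl lg gl gl lg; concatenated:

lgglgllggllglgglgllglggllgglgllg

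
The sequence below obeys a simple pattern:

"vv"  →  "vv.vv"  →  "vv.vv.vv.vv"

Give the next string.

s(k+1) = s(k)·.·s(k) — each term doubles the last with '.' between the halves.
Doubling vv.vv.vv.vv with '.' between the halves:

vv.vv.vv.vv.vv.vv.vv.vv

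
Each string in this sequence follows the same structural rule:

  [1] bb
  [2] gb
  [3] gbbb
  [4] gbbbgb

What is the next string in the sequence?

gbbbgbgbbb

From term 3 onward, concatenate the last term with the second-to-last: gb·bb = gbbb, gbbb·gb = gbbbgb, …
So term 5 is gbbbgb·gbbb.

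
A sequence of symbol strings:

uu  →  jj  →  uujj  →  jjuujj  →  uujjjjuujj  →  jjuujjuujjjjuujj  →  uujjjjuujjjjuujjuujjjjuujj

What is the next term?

Each term (from the third on) is the two preceding terms concatenated in order: term 3 = uu·jj = uujj.
So term 8 is jjuujjuujjjjuujj·uujjjjuujjjjuujjuujjjjuujj.

jjuujjuujjjjuujjuujjjjuujjjjuujjuujjjjuujj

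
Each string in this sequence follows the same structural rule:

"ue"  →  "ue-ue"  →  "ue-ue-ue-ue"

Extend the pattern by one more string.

ue-ue-ue-ue-ue-ue-ue-ue

Each string is two copies of the previous one joined by '-'.
One more doubling of ue-ue-ue-ue gives the answer.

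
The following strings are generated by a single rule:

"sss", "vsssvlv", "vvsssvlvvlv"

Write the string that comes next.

Every step adds v to the front and vlv to the end of the previous string.
Applying this once more to vvsssvlvvlv:

vvvsssvlvvlvvlv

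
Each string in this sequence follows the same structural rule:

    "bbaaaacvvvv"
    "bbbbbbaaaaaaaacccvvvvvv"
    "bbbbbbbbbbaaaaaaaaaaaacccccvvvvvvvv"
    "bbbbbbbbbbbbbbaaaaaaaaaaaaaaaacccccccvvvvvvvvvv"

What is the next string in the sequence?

Each string has the form b^{4n-2} a^{4n} c^{2n-1} v^{2n+2} (n = 1, 2, …).
For the next term, n = 5, so the run lengths are 18, 20, 9, 12.

bbbbbbbbbbbbbbbbbbaaaaaaaaaaaaaaaaaaaacccccccccvvvvvvvvvvvv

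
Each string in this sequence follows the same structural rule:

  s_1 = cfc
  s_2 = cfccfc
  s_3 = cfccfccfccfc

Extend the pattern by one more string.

Every step duplicates the string.
One more doubling of cfccfccfccfc gives the answer.

cfccfccfccfccfccfccfccfc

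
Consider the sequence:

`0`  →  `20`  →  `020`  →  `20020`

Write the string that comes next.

02020020

This is a Fibonacci-style word recurrence s(k) = s(k−2)·s(k−1): e.g. 0·20 = 020.
So term 5 is 020·20020.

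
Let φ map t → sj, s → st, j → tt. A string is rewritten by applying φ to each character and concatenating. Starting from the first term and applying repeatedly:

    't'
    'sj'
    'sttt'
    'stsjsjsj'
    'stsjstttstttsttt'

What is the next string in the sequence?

stsjstttstsjsjsjstsjsjsjstsjsjsj

φ(stsjstttstttsttt) expands symbol-by-symbol to st sj st tt st sj sj sj st sj sj sj st sj sj sj; joining the 16 pieces gives the next term.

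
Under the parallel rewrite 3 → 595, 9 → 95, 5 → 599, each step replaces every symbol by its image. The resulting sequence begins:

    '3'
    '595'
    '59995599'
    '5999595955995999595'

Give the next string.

Rewriting the 19 symbols of 5999595955995999595 one by one yields 599 95 95 95 599 95 599 95 599 599 95 95 599 95 95 95 599 95 599; concatenated:

5999595955999559995599599959559995959559995599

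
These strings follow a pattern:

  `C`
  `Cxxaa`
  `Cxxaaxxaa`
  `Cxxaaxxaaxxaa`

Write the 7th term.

The strings grow by a fixed suffix xxaa each time.
From Cxxaaxxaaxxaa, 3 further steps: Cxxaaxxaaxxaa → Cxxaaxxaaxxaaxxaa → Cxxaaxxaaxxaaxxaaxxaa → (answer).

Cxxaaxxaaxxaaxxaaxxaaxxaa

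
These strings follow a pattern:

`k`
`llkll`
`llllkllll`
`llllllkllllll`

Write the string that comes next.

Each term wraps the previous one in ll on the left and ll on the right.
Applying this once more to llllllkllllll:

llllllllkllllllll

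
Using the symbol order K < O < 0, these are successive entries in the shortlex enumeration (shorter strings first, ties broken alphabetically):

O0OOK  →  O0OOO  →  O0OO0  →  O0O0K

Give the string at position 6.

O0O00

Stepping forward 2 times from O0O0K: O0O0K → O0O0O, then the target.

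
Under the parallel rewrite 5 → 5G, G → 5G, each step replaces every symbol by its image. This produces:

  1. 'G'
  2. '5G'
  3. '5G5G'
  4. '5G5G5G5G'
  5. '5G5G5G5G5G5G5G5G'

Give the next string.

Applying the rule to each of the 16 symbols of 5G5G5G5G5G5G5G5G gives the pieces 5G 5G 5G 5G 5G 5G 5G 5G 5G 5G 5G 5G 5G 5G 5G 5G, which concatenate to the answer.

5G5G5G5G5G5G5G5G5G5G5G5G5G5G5G5G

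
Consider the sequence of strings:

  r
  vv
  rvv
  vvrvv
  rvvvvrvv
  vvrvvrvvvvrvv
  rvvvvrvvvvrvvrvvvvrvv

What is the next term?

vvrvvrvvvvrvvrvvvvrvvvvrvvrvvvvrvv

Each term (from the third on) is the two preceding terms concatenated in order: term 3 = r·vv = rvv.
So term 8 is vvrvvrvvvvrvv·rvvvvrvvvvrvvrvvvvrvv.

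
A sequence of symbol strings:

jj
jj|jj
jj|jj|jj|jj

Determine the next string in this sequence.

s(k+1) = s(k)·|·s(k) — each term doubles the last with '|' between the halves.
One more doubling of jj|jj|jj|jj gives the answer.

jj|jj|jj|jj|jj|jj|jj|jj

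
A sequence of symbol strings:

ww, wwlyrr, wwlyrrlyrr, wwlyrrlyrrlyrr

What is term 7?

Each term is the previous one with lyrr appended.
From wwlyrrlyrrlyrr, 3 further steps: wwlyrrlyrrlyrr → wwlyrrlyrrlyrrlyrr → wwlyrrlyrrlyrrlyrrlyrr → (answer).

wwlyrrlyrrlyrrlyrrlyrrlyrr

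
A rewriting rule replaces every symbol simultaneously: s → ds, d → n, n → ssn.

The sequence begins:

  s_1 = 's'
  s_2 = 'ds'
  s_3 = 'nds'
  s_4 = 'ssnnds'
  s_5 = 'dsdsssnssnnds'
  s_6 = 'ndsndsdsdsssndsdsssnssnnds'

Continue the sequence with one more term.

ssnndsssnndsndsndsdsdsssnndsndsdsdsssndsdsssnssnnds

Replace each of the 26 characters of ndsndsdsdsssndsdsssnssnnds in place — ssn n ds ssn n ds n ds n ds ds ds ssn n ds n ds ds ds ssn ds ds ssn ssn n ds — and concatenate.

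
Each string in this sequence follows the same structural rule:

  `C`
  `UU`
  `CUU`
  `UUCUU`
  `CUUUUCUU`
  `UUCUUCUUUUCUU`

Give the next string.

From term 3 onward, concatenate the second-to-last term with the last: C·UU = CUU, UU·CUU = UUCUU, …
The next term joins CUUUUCUU and UUCUUCUUUUCUU.

CUUUUCUUUUCUUCUUUUCUU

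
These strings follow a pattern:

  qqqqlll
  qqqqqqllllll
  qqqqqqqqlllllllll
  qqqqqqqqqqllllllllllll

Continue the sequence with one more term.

qqqqqqqqqqqqlllllllllllllll

Reading off run lengths: q runs 4, 6, 8, 10; l runs 3, 6, 9, 12 — each is linear in n (n = 1, 2, …).
For the next term, n = 5, so the run lengths are 12, 15.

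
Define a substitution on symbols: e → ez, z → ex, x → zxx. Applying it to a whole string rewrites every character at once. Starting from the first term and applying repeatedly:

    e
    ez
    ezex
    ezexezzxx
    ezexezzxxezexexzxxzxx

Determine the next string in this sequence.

Rewriting the 21 symbols of ezexezzxxezexexzxxzxx one by one yields ez ex ez zxx ez ex ex zxx zxx ez ex ez zxx ez zxx ex zxx zxx ex zxx zxx; concatenated:

ezexezzxxezexexzxxzxxezexezzxxezzxxexzxxzxxexzxxzxx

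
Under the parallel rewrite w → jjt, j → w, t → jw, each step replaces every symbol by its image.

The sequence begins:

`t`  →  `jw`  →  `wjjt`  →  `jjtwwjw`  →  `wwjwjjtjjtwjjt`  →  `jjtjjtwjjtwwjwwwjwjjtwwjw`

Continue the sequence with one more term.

Applying the rule to each of the 25 symbols of jjtjjtwjjtwwjwwwjwjjtwwjw gives the pieces w w jw w w jw jjt w w jw jjt jjt w jjt jjt jjt w jjt w w jw jjt jjt w jjt, which concatenate to the answer.

wwjwwwjwjjtwwjwjjtjjtwjjtjjtjjtwjjtwwjwjjtjjtwjjt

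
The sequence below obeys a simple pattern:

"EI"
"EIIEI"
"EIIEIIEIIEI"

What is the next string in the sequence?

s(k+1) = s(k)·I·s(k) — each term doubles the last with 'I' between the halves.
Doubling EIIEIIEIIEI with 'I' between the halves:

EIIEIIEIIEIIEIIEIIEIIEI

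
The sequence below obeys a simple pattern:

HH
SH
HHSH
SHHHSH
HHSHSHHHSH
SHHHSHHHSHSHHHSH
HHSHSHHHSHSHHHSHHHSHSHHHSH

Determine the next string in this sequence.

SHHHSHHHSHSHHHSHHHSHSHHHSHSHHHSHHHSHSHHHSH

From term 3 onward, concatenate the second-to-last term with the last: HH·SH = HHSH, SH·HHSH = SHHHSH, …
So term 8 is SHHHSHHHSHSHHHSH·HHSHSHHHSHSHHHSHHHSHSHHHSH.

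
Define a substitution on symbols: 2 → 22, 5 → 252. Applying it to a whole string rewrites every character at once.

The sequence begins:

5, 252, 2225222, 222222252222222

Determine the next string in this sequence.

Applying the rule to each of the 15 symbols of 222222252222222 gives the pieces 22 22 22 22 22 22 22 252 22 22 22 22 22 22 22, which concatenate to the answer.

2222222222222225222222222222222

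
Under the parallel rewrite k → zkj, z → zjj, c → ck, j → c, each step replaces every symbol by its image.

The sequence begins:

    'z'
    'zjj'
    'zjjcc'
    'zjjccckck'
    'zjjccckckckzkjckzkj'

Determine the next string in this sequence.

Replace each of the 19 characters of zjjccckckckzkjckzkj in place — zjj c c ck ck ck zkj ck zkj ck zkj zjj zkj c ck zkj zjj zkj c — and concatenate.

zjjccckckckzkjckzkjckzkjzjjzkjcckzkjzjjzkjc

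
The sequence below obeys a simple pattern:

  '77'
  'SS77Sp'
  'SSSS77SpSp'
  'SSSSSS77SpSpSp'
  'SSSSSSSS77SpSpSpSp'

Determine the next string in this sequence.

SSSSSSSSSS77SpSpSpSpSp

s(k+1) = SS·s(k)·Sp, so each term gains SS as a prefix and Sp as a suffix.
So the next term is SS·SSSSSSSS77SpSpSpSp·Sp.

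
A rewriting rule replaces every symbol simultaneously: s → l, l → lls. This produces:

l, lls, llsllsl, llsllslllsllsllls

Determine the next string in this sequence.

llsllslllsllslllsllsllslllsllslllsllsllsl

Applying the rule to each of the 17 symbols of llsllslllsllsllls gives the pieces lls lls l lls lls l lls lls lls l lls lls l lls lls lls l, which concatenate to the answer.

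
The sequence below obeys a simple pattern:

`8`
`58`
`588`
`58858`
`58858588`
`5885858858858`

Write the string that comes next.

588585885885858858588

Each term (from the third on) is the previous term followed by the one before it: term 3 = 58·8 = 588.
So term 7 is 5885858858858·58858588.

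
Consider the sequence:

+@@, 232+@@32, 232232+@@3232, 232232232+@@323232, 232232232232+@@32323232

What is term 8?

Every step adds 232 to the front and 32 to the end of the previous string.
From 232232232232+@@32323232, 3 further steps: 232232232232+@@32323232 → 232232232232232+@@3232323232 → 232232232232232232+@@323232323232 → (answer).

232232232232232232232+@@32323232323232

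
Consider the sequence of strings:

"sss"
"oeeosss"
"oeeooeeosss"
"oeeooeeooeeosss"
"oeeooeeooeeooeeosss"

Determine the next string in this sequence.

Every step adds oeeo at the front: s(k+1) = oeeo·s(k).
One more step from oeeooeeooeeooeeosss gives the answer.

oeeooeeooeeooeeooeeosss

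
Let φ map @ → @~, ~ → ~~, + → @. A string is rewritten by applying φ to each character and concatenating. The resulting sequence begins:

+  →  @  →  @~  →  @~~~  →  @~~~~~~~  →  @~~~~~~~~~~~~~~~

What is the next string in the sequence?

Applying the rule to each of the 16 symbols of @~~~~~~~~~~~~~~~ gives the pieces @~ ~~ ~~ ~~ ~~ ~~ ~~ ~~ ~~ ~~ ~~ ~~ ~~ ~~ ~~ ~~, which concatenate to the answer.

@~~~~~~~~~~~~~~~~~~~~~~~~~~~~~~~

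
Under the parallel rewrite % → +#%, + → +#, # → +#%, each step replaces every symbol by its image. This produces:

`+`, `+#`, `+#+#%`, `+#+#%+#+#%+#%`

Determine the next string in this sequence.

Rewriting the 13 symbols of +#+#%+#+#%+#% one by one yields +# +#% +# +#% +#% +# +#% +# +#% +#% +# +#% +#%; concatenated:

+#+#%+#+#%+#%+#+#%+#+#%+#%+#+#%+#%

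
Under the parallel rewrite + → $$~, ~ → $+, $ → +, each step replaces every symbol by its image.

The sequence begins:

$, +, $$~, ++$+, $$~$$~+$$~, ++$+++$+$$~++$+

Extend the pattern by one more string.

$$~$$~+$$~$$~$$~+$$~++$+$$~$$~+$$~

Applying the rule to each of the 15 symbols of ++$+++$+$$~++$+ gives the pieces $$~ $$~ + $$~ $$~ $$~ + $$~ + + $+ $$~ $$~ + $$~, which concatenate to the answer.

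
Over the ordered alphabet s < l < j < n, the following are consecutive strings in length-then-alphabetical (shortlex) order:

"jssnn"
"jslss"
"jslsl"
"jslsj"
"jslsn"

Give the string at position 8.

jsllj

Advancing 3 positions from jslsn through jslsn → jslls → jslll reaches term 8.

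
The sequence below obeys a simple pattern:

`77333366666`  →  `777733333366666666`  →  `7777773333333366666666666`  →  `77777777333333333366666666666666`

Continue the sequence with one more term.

777777777733333333333366666666666666666

Term n consists of 2n 7's, followed by 2n+2 3's, followed by 3n+2 6's (n = 1, 2, …).
For the next term, n = 5, so the run lengths are 10, 12, 17.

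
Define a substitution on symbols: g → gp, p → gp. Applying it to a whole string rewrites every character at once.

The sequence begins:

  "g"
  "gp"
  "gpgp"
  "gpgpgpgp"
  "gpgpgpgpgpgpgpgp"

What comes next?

Applying the rule to each of the 16 symbols of gpgpgpgpgpgpgpgp gives the pieces gp gp gp gp gp gp gp gp gp gp gp gp gp gp gp gp, which concatenate to the answer.

gpgpgpgpgpgpgpgpgpgpgpgpgpgpgpgp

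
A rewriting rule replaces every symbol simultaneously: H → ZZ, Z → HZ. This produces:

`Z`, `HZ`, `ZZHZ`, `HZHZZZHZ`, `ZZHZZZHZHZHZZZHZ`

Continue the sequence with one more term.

HZHZZZHZHZHZZZHZZZHZZZHZHZHZZZHZ

Applying the rule to each of the 16 symbols of ZZHZZZHZHZHZZZHZ gives the pieces HZ HZ ZZ HZ HZ HZ ZZ HZ ZZ HZ ZZ HZ HZ HZ ZZ HZ, which concatenate to the answer.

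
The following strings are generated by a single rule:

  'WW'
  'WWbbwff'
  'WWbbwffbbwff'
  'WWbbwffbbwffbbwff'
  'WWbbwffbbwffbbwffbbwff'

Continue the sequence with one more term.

The strings grow by a fixed suffix bbwff each time.
So the next term is WWbbwffbbwffbbwffbbwff·bbwff.

WWbbwffbbwffbbwffbbwffbbwff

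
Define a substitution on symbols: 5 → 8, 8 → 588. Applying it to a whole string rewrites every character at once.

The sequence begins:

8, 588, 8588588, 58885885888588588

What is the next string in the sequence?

Rewriting the 17 symbols of 58885885888588588 one by one yields 8 588 588 588 8 588 588 8 588 588 588 8 588 588 8 588 588; concatenated:

85885885888588588858858858885885888588588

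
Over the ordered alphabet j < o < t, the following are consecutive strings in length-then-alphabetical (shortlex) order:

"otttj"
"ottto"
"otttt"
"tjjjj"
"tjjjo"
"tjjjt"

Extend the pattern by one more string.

tjjoj

Find the rightmost character of tjjjt below t, bump it to the next letter, and reset everything to its right to j.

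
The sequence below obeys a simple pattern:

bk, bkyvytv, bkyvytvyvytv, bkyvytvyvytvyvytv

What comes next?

Every step adds yvytv to the end: s(k+1) = s(k)·yvytv.
Applying this once more to bkyvytvyvytvyvytv:

bkyvytvyvytvyvytvyvytv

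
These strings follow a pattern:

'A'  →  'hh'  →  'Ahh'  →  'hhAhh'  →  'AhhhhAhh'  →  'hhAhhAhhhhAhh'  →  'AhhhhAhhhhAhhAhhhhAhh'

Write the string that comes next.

hhAhhAhhhhAhhAhhhhAhhhhAhhAhhhhAhh

Each term (from the third on) is the two preceding terms concatenated in order: term 3 = A·hh = Ahh.
So term 8 is hhAhhAhhhhAhh·AhhhhAhhhhAhhAhhhhAhh.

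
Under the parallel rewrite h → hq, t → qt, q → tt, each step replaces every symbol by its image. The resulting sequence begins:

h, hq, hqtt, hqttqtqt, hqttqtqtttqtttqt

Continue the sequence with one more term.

hqttqtqtttqtttqtqtqtttqtqtqtttqt

φ(hqttqtqtttqtttqt) expands symbol-by-symbol to hq tt qt qt tt qt tt qt qt qt tt qt qt qt tt qt; joining the 16 pieces gives the next term.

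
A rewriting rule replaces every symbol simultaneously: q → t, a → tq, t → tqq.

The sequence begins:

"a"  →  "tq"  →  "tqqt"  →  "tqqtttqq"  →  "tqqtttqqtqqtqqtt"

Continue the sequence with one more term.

tqqtttqqtqqtqqtttqqtttqqtttqqtqq

φ(tqqtttqqtqqtqqtt) expands symbol-by-symbol to tqq t t tqq tqq tqq t t tqq t t tqq t t tqq tqq; joining the 16 pieces gives the next term.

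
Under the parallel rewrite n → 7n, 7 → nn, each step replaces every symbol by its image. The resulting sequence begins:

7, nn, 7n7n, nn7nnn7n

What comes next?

Apply φ to nn7nnn7n symbol by symbol: n→7n, n→7n, 7→nn, n→7n, n→7n, n→7n, 7→nn, n→7n; joined: 7n 7n nn 7n 7n 7n nn 7n.

7n7nnn7n7n7nnn7n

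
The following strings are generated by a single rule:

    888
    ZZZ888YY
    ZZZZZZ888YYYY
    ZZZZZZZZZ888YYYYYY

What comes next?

ZZZZZZZZZZZZ888YYYYYYYY

Each term wraps the previous one in ZZZ on the left and YY on the right.
One more step from ZZZZZZZZZ888YYYYYY gives the answer.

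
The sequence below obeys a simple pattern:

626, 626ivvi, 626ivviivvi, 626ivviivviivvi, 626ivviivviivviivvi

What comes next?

Each term is the previous one with ivvi appended.
One more step from 626ivviivviivviivvi gives the answer.

626ivviivviivviivviivvi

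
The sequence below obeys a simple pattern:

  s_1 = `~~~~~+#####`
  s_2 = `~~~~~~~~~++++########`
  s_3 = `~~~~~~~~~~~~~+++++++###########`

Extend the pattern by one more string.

~~~~~~~~~~~~~~~~~++++++++++##############

The n-th term is 4n+1 ~'s then 3n-2 +'s then 3n+2 #'s (n = 1, 2, …).
At n = 4 the blocks have lengths 17, 10, 14.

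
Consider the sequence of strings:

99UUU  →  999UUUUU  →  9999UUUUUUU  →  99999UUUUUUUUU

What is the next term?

999999UUUUUUUUUUU

The n-th term is n+1 9's then 2n+1 U's (n = 1, 2, …).
At n = 5 the blocks have lengths 6, 11.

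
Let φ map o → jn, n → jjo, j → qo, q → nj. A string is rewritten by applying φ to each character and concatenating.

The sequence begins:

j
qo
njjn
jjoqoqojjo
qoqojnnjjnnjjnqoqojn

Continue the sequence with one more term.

Rewriting the 20 symbols of qoqojnnjjnnjjnqoqojn one by one yields nj jn nj jn qo jjo jjo qo qo jjo jjo qo qo jjo nj jn nj jn qo jjo; concatenated:

njjnnjjnqojjojjoqoqojjojjoqoqojjonjjnnjjnqojjo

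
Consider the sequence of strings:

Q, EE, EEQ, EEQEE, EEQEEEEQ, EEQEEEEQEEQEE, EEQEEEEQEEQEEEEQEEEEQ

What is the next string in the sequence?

EEQEEEEQEEQEEEEQEEEEQEEQEEEEQEEQEE

This is a Fibonacci-style word recurrence s(k) = s(k−1)·s(k−2): e.g. EE·Q = EEQ.
So term 8 is EEQEEEEQEEQEEEEQEEEEQ·EEQEEEEQEEQEE.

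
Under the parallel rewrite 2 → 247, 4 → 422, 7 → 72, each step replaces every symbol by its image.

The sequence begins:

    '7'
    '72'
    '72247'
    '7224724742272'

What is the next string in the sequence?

Rewriting the 13 symbols of 7224724742272 one by one yields 72 247 247 422 72 247 422 72 422 247 247 72 247; concatenated:

72247247422722474227242224724772247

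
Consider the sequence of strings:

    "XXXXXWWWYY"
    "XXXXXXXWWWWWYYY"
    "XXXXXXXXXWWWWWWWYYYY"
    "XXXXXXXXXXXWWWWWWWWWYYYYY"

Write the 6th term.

Each string has the form X^{2n+1} W^{2n-1} Y^{n}, where the shown terms are n = 2, 3, 4, 5.
For term 6, n = 7, so the run lengths are 15, 13, 7.

XXXXXXXXXXXXXXXWWWWWWWWWWWWWYYYYYYY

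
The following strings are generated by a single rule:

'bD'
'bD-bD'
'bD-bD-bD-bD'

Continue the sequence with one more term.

Every step duplicates the string with '-' between the halves.
So the next term is two copies of bD-bD-bD-bD with '-' between the halves.

bD-bD-bD-bD-bD-bD-bD-bD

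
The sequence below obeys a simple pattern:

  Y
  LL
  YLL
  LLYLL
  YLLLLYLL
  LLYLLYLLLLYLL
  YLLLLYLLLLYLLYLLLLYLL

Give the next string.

LLYLLYLLLLYLLYLLLLYLLLLYLLYLLLLYLL

This is a Fibonacci-style word recurrence s(k) = s(k−2)·s(k−1): e.g. Y·LL = YLL.
The next term joins LLYLLYLLLLYLL and YLLLLYLLLLYLLYLLLLYLL.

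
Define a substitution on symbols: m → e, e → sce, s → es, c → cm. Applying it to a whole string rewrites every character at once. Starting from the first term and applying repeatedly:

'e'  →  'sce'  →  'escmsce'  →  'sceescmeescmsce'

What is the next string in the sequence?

φ(sceescmeescmsce) expands symbol-by-symbol to es cm sce sce es cm e sce sce es cm e es cm sce; joining the 15 pieces gives the next term.

escmscesceescmescesceescmeescmsce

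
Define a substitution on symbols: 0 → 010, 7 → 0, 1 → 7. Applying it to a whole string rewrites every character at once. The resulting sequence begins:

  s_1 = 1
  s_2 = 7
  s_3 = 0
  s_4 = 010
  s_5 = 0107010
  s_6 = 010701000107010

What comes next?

φ(010701000107010) expands symbol-by-symbol to 010 7 010 0 010 7 010 010 010 7 010 0 010 7 010; joining the 15 pieces gives the next term.

010701000107010010010701000107010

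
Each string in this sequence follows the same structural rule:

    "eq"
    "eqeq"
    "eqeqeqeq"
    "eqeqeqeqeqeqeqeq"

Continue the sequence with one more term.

Each string is two copies of the previous one concatenated.
Doubling eqeqeqeqeqeqeqeq:

eqeqeqeqeqeqeqeqeqeqeqeqeqeqeqeq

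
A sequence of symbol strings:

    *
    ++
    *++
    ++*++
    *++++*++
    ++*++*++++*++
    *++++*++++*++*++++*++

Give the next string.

Each term (from the third on) is the two preceding terms concatenated in order: term 3 = *·++ = *++.
So term 8 is ++*++*++++*++·*++++*++++*++*++++*++.

++*++*++++*++*++++*++++*++*++++*++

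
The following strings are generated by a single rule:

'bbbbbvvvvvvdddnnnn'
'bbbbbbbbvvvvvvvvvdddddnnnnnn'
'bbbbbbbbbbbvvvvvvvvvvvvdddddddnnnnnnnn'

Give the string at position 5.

bbbbbbbbbbbbbbbbbvvvvvvvvvvvvvvvvvvdddddddddddnnnnnnnnnnnn

Term n consists of 3n-1 b's, followed by 3n v's, followed by 2n-1 d's, followed by 2n n's, where the shown terms are n = 2, 3, 4.
For term 5, n = 6, so the run lengths are 17, 18, 11, 12.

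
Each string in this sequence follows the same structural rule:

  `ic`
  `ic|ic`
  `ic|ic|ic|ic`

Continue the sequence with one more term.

ic|ic|ic|ic|ic|ic|ic|ic

Every step duplicates the string with '|' between the halves.
So the next term is two copies of ic|ic|ic|ic with '|' between the halves.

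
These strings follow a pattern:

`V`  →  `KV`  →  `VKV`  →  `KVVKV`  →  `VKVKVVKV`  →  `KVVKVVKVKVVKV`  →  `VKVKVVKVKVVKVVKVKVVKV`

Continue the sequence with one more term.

KVVKVVKVKVVKVVKVKVVKVKVVKVVKVKVVKV

Each term (from the third on) is the two preceding terms concatenated in order: term 3 = V·KV = VKV.
Continuing: KVVKVVKVKVVKV · VKVKVVKVKVVKVVKVKVVKV gives term 8.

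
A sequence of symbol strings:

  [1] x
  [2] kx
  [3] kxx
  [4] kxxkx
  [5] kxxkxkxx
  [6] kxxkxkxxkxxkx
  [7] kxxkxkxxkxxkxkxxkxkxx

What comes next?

From term 3 onward, concatenate the last term with the second-to-last: kx·x = kxx, kxx·kx = kxxkx, …
The next term joins kxxkxkxxkxxkxkxxkxkxx and kxxkxkxxkxxkx.

kxxkxkxxkxxkxkxxkxkxxkxxkxkxxkxxkx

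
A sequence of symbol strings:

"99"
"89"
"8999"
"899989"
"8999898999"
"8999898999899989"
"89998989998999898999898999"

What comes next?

899989899989998989998989998999898999899989

From term 3 onward, concatenate the last term with the second-to-last: 89·99 = 8999, 8999·89 = 899989, …
The next term joins 89998989998999898999898999 and 8999898999899989.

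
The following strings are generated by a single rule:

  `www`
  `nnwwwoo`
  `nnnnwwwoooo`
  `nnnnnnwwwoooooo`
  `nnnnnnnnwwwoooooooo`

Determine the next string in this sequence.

s(k+1) = nn·s(k)·oo, so each term gains nn as a prefix and oo as a suffix.
Applying this once more to nnnnnnnnwwwoooooooo:

nnnnnnnnnnwwwoooooooooo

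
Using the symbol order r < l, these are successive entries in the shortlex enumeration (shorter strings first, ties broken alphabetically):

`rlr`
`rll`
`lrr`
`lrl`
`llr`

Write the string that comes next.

Find the rightmost character of llr below l, bump it to the next letter, and reset everything to its right to r.

lll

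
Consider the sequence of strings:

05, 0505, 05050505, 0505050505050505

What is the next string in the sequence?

05050505050505050505050505050505

s(k+1) = s(k)·s(k) — each term doubles the last.
One more doubling of 0505050505050505 gives the answer.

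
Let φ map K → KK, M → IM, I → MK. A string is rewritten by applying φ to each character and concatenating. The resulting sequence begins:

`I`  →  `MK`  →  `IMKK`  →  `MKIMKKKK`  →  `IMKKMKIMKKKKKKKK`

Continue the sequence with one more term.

φ(IMKKMKIMKKKKKKKK) expands symbol-by-symbol to MK IM KK KK IM KK MK IM KK KK KK KK KK KK KK KK; joining the 16 pieces gives the next term.

MKIMKKKKIMKKMKIMKKKKKKKKKKKKKKKK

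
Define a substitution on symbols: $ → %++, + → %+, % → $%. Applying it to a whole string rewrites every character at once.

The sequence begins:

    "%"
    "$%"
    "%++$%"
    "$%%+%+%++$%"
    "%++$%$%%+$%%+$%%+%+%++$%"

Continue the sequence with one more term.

Rewriting the 24 symbols of %++$%$%%+$%%+$%%+%+%++$% one by one yields $% %+ %+ %++ $% %++ $% $% %+ %++ $% $% %+ %++ $% $% %+ $% %+ $% %+ %+ %++ $%; concatenated:

$%%+%+%++$%%++$%$%%+%++$%$%%+%++$%$%%+$%%+$%%+%+%++$%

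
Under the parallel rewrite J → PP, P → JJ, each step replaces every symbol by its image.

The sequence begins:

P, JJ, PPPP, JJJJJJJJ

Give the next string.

Rewriting each symbol of JJJJJJJJ: J→PP, J→PP, J→PP, J→PP, J→PP, J→PP, J→PP, J→PP, which concatenates to PP PP PP PP PP PP PP PP.

PPPPPPPPPPPPPPPP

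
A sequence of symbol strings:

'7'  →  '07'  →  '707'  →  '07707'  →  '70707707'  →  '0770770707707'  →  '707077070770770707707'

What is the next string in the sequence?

This is a Fibonacci-style word recurrence s(k) = s(k−2)·s(k−1): e.g. 7·07 = 707.
Continuing: 0770770707707 · 707077070770770707707 gives term 8.

0770770707707707077070770770707707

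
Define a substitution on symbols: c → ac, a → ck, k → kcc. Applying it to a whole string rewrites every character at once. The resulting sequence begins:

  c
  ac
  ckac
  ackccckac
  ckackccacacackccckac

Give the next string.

Rewriting the 20 symbols of ckackccacacackccckac one by one yields ac kcc ck ac kcc ac ac ck ac ck ac ck ac kcc ac ac ac kcc ck ac; concatenated:

ackccckackccacacckacckacckackccacacackccckac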